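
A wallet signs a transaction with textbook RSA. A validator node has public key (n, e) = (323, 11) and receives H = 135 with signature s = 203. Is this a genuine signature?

genuine

s^11 mod 323 = 135
135 = H, so the signature checks out.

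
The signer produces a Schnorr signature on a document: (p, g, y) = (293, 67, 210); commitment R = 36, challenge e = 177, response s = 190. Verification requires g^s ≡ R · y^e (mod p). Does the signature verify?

g^s mod p:
67^190 mod 293 = 26
R · y^e mod p:
210^177 mod 293 = 17
36·17 = 612 ≡ 26 (mod 293)
26 ≡ 26 (mod 293); signature holds.

verifies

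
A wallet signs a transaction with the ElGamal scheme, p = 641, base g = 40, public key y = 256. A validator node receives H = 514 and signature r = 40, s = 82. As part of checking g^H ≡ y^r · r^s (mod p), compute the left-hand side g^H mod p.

40^2 = 1600 ≡ 318
40^4 ≡ 318^2 = 101124 ≡ 487
40^8 ≡ 487^2 = 237169 ≡ 640
40^16 ≡ 640^2 = 409600 ≡ 1
40^32 ≡ 1^2 = 1
40^64 ≡ 1^2 = 1
40^128 ≡ 1^2 = 1
40^256 ≡ 1^2 = 1
40^512 ≡ 1^2 = 1
514 = 512 + 2, so 40^514 ≡ 1·318 ≡ 318 (mod 641)

318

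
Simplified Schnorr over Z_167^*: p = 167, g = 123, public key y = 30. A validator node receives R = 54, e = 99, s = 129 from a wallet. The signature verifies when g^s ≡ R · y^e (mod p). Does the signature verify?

g^s mod p:
Squares mod 167: 123^1≡123, 123^2≡99, 123^4≡115, 123^8≡32, 123^16≡22, 123^32≡150, 123^64≡122, 123^128≡21
129 = 128 + 1, so 123^129 ≡ 21·123 ≡ 78 (mod 167)
R · y^e mod p:
Squares mod 167: 30^1≡30, 30^2≡65, 30^4≡50, 30^8≡162, 30^16≡25, 30^32≡124, 30^64≡12
99 = 64 + 32 + 2 + 1, so 30^99 ≡ 12·124·65·30 ≡ 142 (mod 167)
54·142 = 7668 ≡ 153 (mod 167)
78 ≠ 153; the check fails.

does not verify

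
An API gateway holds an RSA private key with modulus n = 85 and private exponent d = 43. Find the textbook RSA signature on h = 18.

52

Squares mod 85: h^1≡18, h^2≡69, h^4≡1, h^8≡1, h^16≡1, h^32≡1
43 = 32 + 8 + 2 + 1, so h^43 ≡ 1·1·69·18 ≡ 52 (mod 85)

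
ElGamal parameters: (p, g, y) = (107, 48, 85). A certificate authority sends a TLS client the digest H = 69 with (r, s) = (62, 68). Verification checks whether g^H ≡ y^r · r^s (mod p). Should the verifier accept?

reject

Left side g^H mod p:
Squares mod 107: 48^1≡48, 48^2≡57, 48^4≡39, 48^8≡23, 48^16≡101, 48^32≡36, 48^64≡12
69 = 64 + 4 + 1, so 48^69 ≡ 12·39·48 ≡ 101 (mod 107)
Right side y^r · r^s mod p:
Squares mod 107: 85^1≡85, 85^2≡56, 85^4≡33, 85^8≡19, 85^16≡40, 85^32≡102
62 = 32 + 16 + 8 + 4 + 2, so 85^62 ≡ 102·40·19·33·56 ≡ 10 (mod 107)
Squares mod 107: 62^1≡62, 62^2≡99, 62^4≡64, 62^8≡30, 62^16≡44, 62^32≡10, 62^64≡100
68 = 64 + 4, so 62^68 ≡ 100·64 ≡ 87 (mod 107)
10·87 = 870 ≡ 14 (mod 107)
101 ≠ 14, so verification fails.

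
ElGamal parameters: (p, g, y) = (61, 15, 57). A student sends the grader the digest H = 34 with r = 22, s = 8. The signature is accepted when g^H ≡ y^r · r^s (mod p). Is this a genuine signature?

Left side g^H mod p:
15^2 = 225 ≡ 42
15^4 ≡ 42^2 = 1764 ≡ 56
15^8 ≡ 56^2 = 3136 ≡ 25
15^16 ≡ 25^2 = 625 ≡ 15
15^32 ≡ 15^2 = 225 ≡ 42
34 = 32 + 2, so 15^34 ≡ 42·42 ≡ 56 (mod 61)
Right side y^r · r^s mod p:
57^2 = 3249 ≡ 16
57^4 ≡ 16^2 = 256 ≡ 12
57^8 ≡ 12^2 = 144 ≡ 22
57^16 ≡ 22^2 = 484 ≡ 57
22 = 16 + 4 + 2, so 57^22 ≡ 57·12·16 ≡ 25 (mod 61)
22^2 = 484 ≡ 57
22^4 ≡ 57^2 = 3249 ≡ 16
22^8 ≡ 16^2 = 256 ≡ 12
25·12 = 300 ≡ 56 (mod 61)
56 ≡ 56 (mod 61), so the signature is genuine.

genuine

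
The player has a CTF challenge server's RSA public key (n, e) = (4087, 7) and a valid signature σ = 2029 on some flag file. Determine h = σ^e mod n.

Squares mod 4087: σ^1≡2029, σ^2≡1232, σ^4≡1547
7 = 4 + 2 + 1, so σ^7 ≡ 1547·1232·2029 ≡ 686 (mod 4087)

686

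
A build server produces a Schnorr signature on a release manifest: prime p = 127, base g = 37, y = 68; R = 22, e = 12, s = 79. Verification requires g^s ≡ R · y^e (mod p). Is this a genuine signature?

genuine

g^s mod p:
Squares mod 127: 37^1≡37, 37^2≡99, 37^4≡22, 37^8≡103, 37^16≡68, 37^32≡52, 37^64≡37
79 = 64 + 8 + 4 + 2 + 1, so 37^79 ≡ 37·103·22·99·37 ≡ 68 (mod 127)
R · y^e mod p:
Squares mod 127: 68^1≡68, 68^2≡52, 68^4≡37, 68^8≡99
12 = 8 + 4, so 68^12 ≡ 99·37 ≡ 107 (mod 127)
22·107 = 2354 ≡ 68 (mod 127)
68 ≡ 68 (mod 127); signature holds.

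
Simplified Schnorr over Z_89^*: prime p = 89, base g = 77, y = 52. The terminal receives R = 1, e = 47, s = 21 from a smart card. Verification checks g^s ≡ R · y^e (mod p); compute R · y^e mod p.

52^2 = 2704 ≡ 34
52^4 ≡ 34^2 = 1156 ≡ 88
52^8 ≡ 88^2 = 7744 ≡ 1
52^16 ≡ 1^2 = 1
52^32 ≡ 1^2 = 1
47 = 32 + 8 + 4 + 2 + 1, so 52^47 ≡ 1·1·88·34·52 ≡ 12 (mod 89)
R · y^e ≡ 1·12 = 12 ≡ 12 (mod 89)

12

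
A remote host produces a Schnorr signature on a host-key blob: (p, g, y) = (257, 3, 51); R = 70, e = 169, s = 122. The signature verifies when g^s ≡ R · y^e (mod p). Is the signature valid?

invalid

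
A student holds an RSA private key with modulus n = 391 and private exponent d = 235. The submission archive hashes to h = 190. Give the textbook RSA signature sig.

330

h^2 ≡ 190^2 = 36100 ≡ 128
h^4 ≡ 128^2 = 16384 ≡ 353
h^8 ≡ 353^2 = 124609 ≡ 271
h^16 ≡ 271^2 = 73441 ≡ 324
h^32 ≡ 324^2 = 104976 ≡ 188
h^64 ≡ 188^2 = 35344 ≡ 154
h^128 ≡ 154^2 = 23716 ≡ 256
235 = 128 + 64 + 32 + 8 + 2 + 1, so h^235 ≡ 256·154·188·271·128·190 ≡ 330 (mod 391)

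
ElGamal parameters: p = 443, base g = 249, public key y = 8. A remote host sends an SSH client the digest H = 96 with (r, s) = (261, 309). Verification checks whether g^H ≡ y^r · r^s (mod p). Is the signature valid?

Left side g^H mod p:
Squares mod 443: 249^1≡249, 249^2≡424, 249^4≡361, 249^8≡79, 249^16≡39, 249^32≡192, 249^64≡95
96 = 64 + 32, so 249^96 ≡ 95·192 ≡ 77 (mod 443)
Right side y^r · r^s mod p:
Squares mod 443: 8^1≡8, 8^2≡64, 8^4≡109, 8^8≡363, 8^16≡198, 8^32≡220, 8^64≡113, 8^128≡365, 8^256≡325
261 = 256 + 4 + 1, so 8^261 ≡ 325·109·8 ≡ 323 (mod 443)
Squares mod 443: 261^1≡261, 261^2≡342, 261^4≡12, 261^8≡144, 261^16≡358, 261^32≡137, 261^64≡163, 261^128≡432, 261^256≡121
309 = 256 + 32 + 16 + 4 + 1, so 261^309 ≡ 121·137·358·12·261 ≡ 291 (mod 443)
323·291 = 93993 ≡ 77 (mod 443)
77 ≡ 77 (mod 443), so the signature is genuine.

valid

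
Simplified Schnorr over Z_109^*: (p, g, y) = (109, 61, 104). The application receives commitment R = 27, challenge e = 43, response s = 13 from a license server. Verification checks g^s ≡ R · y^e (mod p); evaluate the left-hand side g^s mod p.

104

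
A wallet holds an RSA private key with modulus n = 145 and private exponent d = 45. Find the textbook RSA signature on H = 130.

40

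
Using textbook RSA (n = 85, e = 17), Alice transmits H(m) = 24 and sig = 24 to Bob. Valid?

yes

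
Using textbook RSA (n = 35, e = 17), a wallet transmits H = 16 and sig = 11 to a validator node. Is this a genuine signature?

genuine

sig^17 mod 35 = 16
sig^17 mod 35 = 16 matches H.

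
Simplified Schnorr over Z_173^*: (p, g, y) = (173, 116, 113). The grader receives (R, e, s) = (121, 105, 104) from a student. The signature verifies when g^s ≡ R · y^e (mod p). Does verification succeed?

passes

g^s mod p:
116^2 = 13456 ≡ 135
116^4 ≡ 135^2 = 18225 ≡ 60
116^8 ≡ 60^2 = 3600 ≡ 140
116^16 ≡ 140^2 = 19600 ≡ 51
116^32 ≡ 51^2 = 2601 ≡ 6
116^64 ≡ 6^2 = 36
104 = 64 + 32 + 8, so 116^104 ≡ 36·6·140 ≡ 138 (mod 173)
R · y^e mod p:
113^2 = 12769 ≡ 140
113^4 ≡ 140^2 = 19600 ≡ 51
113^8 ≡ 51^2 = 2601 ≡ 6
113^16 ≡ 6^2 = 36
113^32 ≡ 36^2 = 1296 ≡ 85
113^64 ≡ 85^2 = 7225 ≡ 132
105 = 64 + 32 + 8 + 1, so 113^105 ≡ 132·85·6·113 ≡ 4 (mod 173)
121·4 = 484 ≡ 138 (mod 173)
138 ≡ 138 (mod 173); signature holds.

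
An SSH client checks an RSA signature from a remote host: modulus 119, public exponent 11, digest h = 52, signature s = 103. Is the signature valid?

valid

s^11 mod 119 = 52
52 = h, so the signature checks out.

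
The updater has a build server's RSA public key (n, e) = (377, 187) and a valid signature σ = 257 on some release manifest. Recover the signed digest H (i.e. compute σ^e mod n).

49

Squares mod 377: σ^1≡257, σ^2≡74, σ^4≡198, σ^8≡373, σ^16≡16, σ^32≡256, σ^64≡315, σ^128≡74
187 = 128 + 32 + 16 + 8 + 2 + 1, so σ^187 ≡ 74·256·16·373·74·257 ≡ 49 (mod 377)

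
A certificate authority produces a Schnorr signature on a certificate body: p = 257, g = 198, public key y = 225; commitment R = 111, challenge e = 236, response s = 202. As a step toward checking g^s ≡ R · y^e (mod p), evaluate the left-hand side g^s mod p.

23

198^2 = 39204 ≡ 140
198^4 ≡ 140^2 = 19600 ≡ 68
198^8 ≡ 68^2 = 4624 ≡ 255
198^16 ≡ 255^2 = 65025 ≡ 4
198^32 ≡ 4^2 = 16
198^64 ≡ 16^2 = 256
198^128 ≡ 256^2 = 65536 ≡ 1
202 = 128 + 64 + 8 + 2, so 198^202 ≡ 1·256·255·140 ≡ 23 (mod 257)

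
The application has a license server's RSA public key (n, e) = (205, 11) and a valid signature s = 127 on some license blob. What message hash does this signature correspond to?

s^2 ≡ 127^2 = 16129 ≡ 139
s^4 ≡ 139^2 = 19321 ≡ 51
s^8 ≡ 51^2 = 2601 ≡ 141
11 = 8 + 2 + 1, so s^11 ≡ 141·139·127 ≡ 168 (mod 205)

168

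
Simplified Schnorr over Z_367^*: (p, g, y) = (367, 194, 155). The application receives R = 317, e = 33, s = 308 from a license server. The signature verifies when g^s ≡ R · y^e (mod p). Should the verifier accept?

g^s mod p:
Squares mod 367: 194^1≡194, 194^2≡202, 194^4≡67, 194^8≡85, 194^16≡252, 194^32≡13, 194^64≡169, 194^128≡302, 194^256≡188
308 = 256 + 32 + 16 + 4, so 194^308 ≡ 188·13·252·67 ≡ 117 (mod 367)
R · y^e mod p:
Squares mod 367: 155^1≡155, 155^2≡170, 155^4≡274, 155^8≡208, 155^16≡325, 155^32≡296
33 = 32 + 1, so 155^33 ≡ 296·155 ≡ 5 (mod 367)
317·5 = 1585 ≡ 117 (mod 367)
117 ≡ 117 (mod 367); signature holds.

accept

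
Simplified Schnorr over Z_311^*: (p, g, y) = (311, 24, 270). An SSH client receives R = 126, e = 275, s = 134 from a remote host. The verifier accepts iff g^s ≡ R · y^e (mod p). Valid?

g^s mod p:
Squares mod 311: 24^1≡24, 24^2≡265, 24^4≡250, 24^8≡300, 24^16≡121, 24^32≡24, 24^64≡265, 24^128≡250
134 = 128 + 4 + 2, so 24^134 ≡ 250·250·265 ≡ 195 (mod 311)
R · y^e mod p:
Squares mod 311: 270^1≡270, 270^2≡126, 270^4≡15, 270^8≡225, 270^16≡243, 270^32≡270, 270^64≡126, 270^128≡15, 270^256≡225
275 = 256 + 16 + 2 + 1, so 270^275 ≡ 225·243·126·270 ≡ 83 (mod 311)
126·83 = 10458 ≡ 195 (mod 311)
195 ≡ 195 (mod 311); signature holds.

yes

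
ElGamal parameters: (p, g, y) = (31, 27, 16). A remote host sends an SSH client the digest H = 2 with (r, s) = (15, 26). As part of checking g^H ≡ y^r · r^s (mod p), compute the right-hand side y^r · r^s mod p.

16

Squares mod 31: 16^1≡16, 16^2≡8, 16^4≡2, 16^8≡4
15 = 8 + 4 + 2 + 1, so 16^15 ≡ 4·2·8·16 ≡ 1 (mod 31)
Squares mod 31: 15^1≡15, 15^2≡8, 15^4≡2, 15^8≡4, 15^16≡16
26 = 16 + 8 + 2, so 15^26 ≡ 16·4·8 ≡ 16 (mod 31)
y^r · r^s ≡ 1·16 = 16 ≡ 16 (mod 31)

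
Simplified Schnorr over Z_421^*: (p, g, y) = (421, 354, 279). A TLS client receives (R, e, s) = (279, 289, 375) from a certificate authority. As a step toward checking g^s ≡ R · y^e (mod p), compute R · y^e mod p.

279^289 mod 421 = 252
R · y^e ≡ 279·252 = 70308 ≡ 1 (mod 421)

1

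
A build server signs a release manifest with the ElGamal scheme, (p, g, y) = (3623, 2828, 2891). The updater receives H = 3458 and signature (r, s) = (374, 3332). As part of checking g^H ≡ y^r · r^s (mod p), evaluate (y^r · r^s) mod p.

3224

2891^2 = 8357881 ≡ 3243
2891^4 ≡ 3243^2 = 10517049 ≡ 3103
2891^8 ≡ 3103^2 = 9628609 ≡ 2298
2891^16 ≡ 2298^2 = 5280804 ≡ 2093
2891^32 ≡ 2093^2 = 4380649 ≡ 442
2891^64 ≡ 442^2 = 195364 ≡ 3345
2891^128 ≡ 3345^2 = 11189025 ≡ 1201
2891^256 ≡ 1201^2 = 1442401 ≡ 447
374 = 256 + 64 + 32 + 16 + 4 + 2, so 2891^374 ≡ 447·3345·442·2093·3103·3243 ≡ 2085 (mod 3623)
374^2 = 139876 ≡ 2202
374^4 ≡ 2202^2 = 4848804 ≡ 1230
374^8 ≡ 1230^2 = 1512900 ≡ 2109
374^16 ≡ 2109^2 = 4447881 ≡ 2460
374^32 ≡ 2460^2 = 6051600 ≡ 1190
374^64 ≡ 1190^2 = 1416100 ≡ 3130
374^128 ≡ 3130^2 = 9796900 ≡ 308
374^256 ≡ 308^2 = 94864 ≡ 666
374^512 ≡ 666^2 = 443556 ≡ 1550
374^1024 ≡ 1550^2 = 2402500 ≡ 451
374^2048 ≡ 451^2 = 203401 ≡ 513
3332 = 2048 + 1024 + 256 + 4, so 374^3332 ≡ 513·451·666·1230 ≡ 1204 (mod 3623)
y^r · r^s ≡ 2085·1204 = 2510340 ≡ 3224 (mod 3623)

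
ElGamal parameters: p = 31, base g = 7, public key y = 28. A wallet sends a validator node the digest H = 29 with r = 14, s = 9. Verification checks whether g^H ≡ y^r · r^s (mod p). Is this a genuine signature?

Left side g^H mod p:
7^29 mod 31 = 9
Right side y^r · r^s mod p:
28^14 mod 31 = 10
14^9 mod 31 = 4
10·4 = 40 ≡ 9 (mod 31)
9 ≡ 9 (mod 31), so the signature is genuine.

genuine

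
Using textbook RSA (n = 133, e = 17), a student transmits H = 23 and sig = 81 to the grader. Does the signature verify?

sig^2 ≡ 81^2 = 6561 ≡ 44
sig^4 ≡ 44^2 = 1936 ≡ 74
sig^8 ≡ 74^2 = 5476 ≡ 23
sig^16 ≡ 23^2 = 529 ≡ 130
17 = 16 + 1, so sig^17 ≡ 130·81 ≡ 23 (mod 133)
Since 23 equals the digest 23, verification succeeds.

verifies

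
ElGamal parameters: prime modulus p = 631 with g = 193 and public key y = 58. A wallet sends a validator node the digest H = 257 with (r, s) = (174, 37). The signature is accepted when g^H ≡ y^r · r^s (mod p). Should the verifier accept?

accept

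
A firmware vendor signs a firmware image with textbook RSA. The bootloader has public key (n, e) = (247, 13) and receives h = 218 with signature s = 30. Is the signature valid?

invalid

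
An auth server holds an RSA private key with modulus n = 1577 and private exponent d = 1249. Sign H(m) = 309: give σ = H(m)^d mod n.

320

(H(m))^1249 mod 1577 = 320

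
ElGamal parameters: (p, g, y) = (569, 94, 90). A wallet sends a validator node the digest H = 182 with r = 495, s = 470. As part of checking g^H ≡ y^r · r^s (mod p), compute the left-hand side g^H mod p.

325

94^182 mod 569 = 325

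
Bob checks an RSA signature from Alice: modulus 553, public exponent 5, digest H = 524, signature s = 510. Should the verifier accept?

accept

Squares mod 553: s^1≡510, s^2≡190, s^4≡155
5 = 4 + 1, so s^5 ≡ 155·510 ≡ 524 (mod 553)
Since 524 equals the digest 524, verification succeeds.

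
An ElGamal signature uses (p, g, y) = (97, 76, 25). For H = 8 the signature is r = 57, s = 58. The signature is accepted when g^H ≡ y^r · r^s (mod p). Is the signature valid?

Left side g^H mod p:
76^8 mod 97 = 16
Right side y^r · r^s mod p:
25^57 mod 97 = 27
57^58 mod 97 = 94
27·94 = 2538 ≡ 16 (mod 97)
16 ≡ 16 (mod 97), so the signature is genuine.

valid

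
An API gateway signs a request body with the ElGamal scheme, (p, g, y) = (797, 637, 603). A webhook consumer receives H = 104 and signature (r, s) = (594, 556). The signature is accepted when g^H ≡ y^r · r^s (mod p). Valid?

yes

Left side g^H mod p:
637^2 = 405769 ≡ 96
637^4 ≡ 96^2 = 9216 ≡ 449
637^8 ≡ 449^2 = 201601 ≡ 757
637^16 ≡ 757^2 = 573049 ≡ 6
637^32 ≡ 6^2 = 36
637^64 ≡ 36^2 = 1296 ≡ 499
104 = 64 + 32 + 8, so 637^104 ≡ 499·36·757 ≡ 334 (mod 797)
Right side y^r · r^s mod p:
603^2 = 363609 ≡ 177
603^4 ≡ 177^2 = 31329 ≡ 246
603^8 ≡ 246^2 = 60516 ≡ 741
603^16 ≡ 741^2 = 549081 ≡ 745
603^32 ≡ 745^2 = 555025 ≡ 313
603^64 ≡ 313^2 = 97969 ≡ 735
603^128 ≡ 735^2 = 540225 ≡ 656
603^256 ≡ 656^2 = 430336 ≡ 753
603^512 ≡ 753^2 = 567009 ≡ 342
594 = 512 + 64 + 16 + 2, so 603^594 ≡ 342·735·745·177 ≡ 226 (mod 797)
594^2 = 352836 ≡ 562
594^4 ≡ 562^2 = 315844 ≡ 232
594^8 ≡ 232^2 = 53824 ≡ 425
594^16 ≡ 425^2 = 180625 ≡ 503
594^32 ≡ 503^2 = 253009 ≡ 360
594^64 ≡ 360^2 = 129600 ≡ 486
594^128 ≡ 486^2 = 236196 ≡ 284
594^256 ≡ 284^2 = 80656 ≡ 159
594^512 ≡ 159^2 = 25281 ≡ 574
556 = 512 + 32 + 8 + 4, so 594^556 ≡ 574·360·425·232 ≡ 735 (mod 797)
226·735 = 166110 ≡ 334 (mod 797)
334 ≡ 334 (mod 797), so the signature is genuine.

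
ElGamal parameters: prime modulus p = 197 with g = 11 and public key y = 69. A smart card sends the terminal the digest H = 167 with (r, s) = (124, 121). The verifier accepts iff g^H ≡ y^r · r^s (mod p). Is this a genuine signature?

Left side g^H mod p:
11^2 = 121
11^4 ≡ 121^2 = 14641 ≡ 63
11^8 ≡ 63^2 = 3969 ≡ 29
11^16 ≡ 29^2 = 841 ≡ 53
11^32 ≡ 53^2 = 2809 ≡ 51
11^64 ≡ 51^2 = 2601 ≡ 40
11^128 ≡ 40^2 = 1600 ≡ 24
167 = 128 + 32 + 4 + 2 + 1, so 11^167 ≡ 24·51·63·121·11 ≡ 57 (mod 197)
Right side y^r · r^s mod p:
69^2 = 4761 ≡ 33
69^4 ≡ 33^2 = 1089 ≡ 104
69^8 ≡ 104^2 = 10816 ≡ 178
69^16 ≡ 178^2 = 31684 ≡ 164
69^32 ≡ 164^2 = 26896 ≡ 104
69^64 ≡ 104^2 = 10816 ≡ 178
124 = 64 + 32 + 16 + 8 + 4, so 69^124 ≡ 178·104·164·178·104 ≡ 191 (mod 197)
124^2 = 15376 ≡ 10
124^4 ≡ 10^2 = 100
124^8 ≡ 100^2 = 10000 ≡ 150
124^16 ≡ 150^2 = 22500 ≡ 42
124^32 ≡ 42^2 = 1764 ≡ 188
124^64 ≡ 188^2 = 35344 ≡ 81
121 = 64 + 32 + 16 + 8 + 1, so 124^121 ≡ 81·188·42·150·124 ≡ 89 (mod 197)
191·89 = 16999 ≡ 57 (mod 197)
57 ≡ 57 (mod 197), so the signature is genuine.

genuine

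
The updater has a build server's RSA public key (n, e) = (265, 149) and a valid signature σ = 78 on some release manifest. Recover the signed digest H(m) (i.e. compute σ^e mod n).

218

σ^2 ≡ 78^2 = 6084 ≡ 254
σ^4 ≡ 254^2 = 64516 ≡ 121
σ^8 ≡ 121^2 = 14641 ≡ 66
σ^16 ≡ 66^2 = 4356 ≡ 116
σ^32 ≡ 116^2 = 13456 ≡ 206
σ^64 ≡ 206^2 = 42436 ≡ 36
σ^128 ≡ 36^2 = 1296 ≡ 236
149 = 128 + 16 + 4 + 1, so σ^149 ≡ 236·116·121·78 ≡ 218 (mod 265)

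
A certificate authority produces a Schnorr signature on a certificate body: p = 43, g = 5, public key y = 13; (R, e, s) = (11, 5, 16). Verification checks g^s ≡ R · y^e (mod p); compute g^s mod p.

40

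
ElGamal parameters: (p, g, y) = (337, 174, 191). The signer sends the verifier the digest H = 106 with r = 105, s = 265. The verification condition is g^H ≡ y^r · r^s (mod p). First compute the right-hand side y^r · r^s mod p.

191^2 = 36481 ≡ 85
191^4 ≡ 85^2 = 7225 ≡ 148
191^8 ≡ 148^2 = 21904 ≡ 336
191^16 ≡ 336^2 = 112896 ≡ 1
191^32 ≡ 1^2 = 1
191^64 ≡ 1^2 = 1
105 = 64 + 32 + 8 + 1, so 191^105 ≡ 1·1·336·191 ≡ 146 (mod 337)
105^2 = 11025 ≡ 241
105^4 ≡ 241^2 = 58081 ≡ 117
105^8 ≡ 117^2 = 13689 ≡ 209
105^16 ≡ 209^2 = 43681 ≡ 208
105^32 ≡ 208^2 = 43264 ≡ 128
105^64 ≡ 128^2 = 16384 ≡ 208
105^128 ≡ 208^2 = 43264 ≡ 128
105^256 ≡ 128^2 = 16384 ≡ 208
265 = 256 + 8 + 1, so 105^265 ≡ 208·209·105 ≡ 232 (mod 337)
y^r · r^s ≡ 146·232 = 33872 ≡ 172 (mod 337)

172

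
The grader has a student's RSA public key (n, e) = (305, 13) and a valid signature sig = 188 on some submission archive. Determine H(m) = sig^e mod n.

Squares mod 305: sig^1≡188, sig^2≡269, sig^4≡76, sig^8≡286
13 = 8 + 4 + 1, so sig^13 ≡ 286·76·188 ≡ 283 (mod 305)

283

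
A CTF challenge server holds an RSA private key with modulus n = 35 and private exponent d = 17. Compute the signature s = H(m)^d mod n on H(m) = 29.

29

(H(m))^2 ≡ 29^2 = 841 ≡ 1
(H(m))^4 ≡ 1^2 = 1
(H(m))^8 ≡ 1^2 = 1
(H(m))^16 ≡ 1^2 = 1
17 = 16 + 1, so (H(m))^17 ≡ 1·29 ≡ 29 (mod 35)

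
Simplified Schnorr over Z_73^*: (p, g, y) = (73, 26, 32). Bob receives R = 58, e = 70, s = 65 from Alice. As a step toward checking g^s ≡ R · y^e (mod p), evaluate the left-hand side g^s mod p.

29

26^2 = 676 ≡ 19
26^4 ≡ 19^2 = 361 ≡ 69
26^8 ≡ 69^2 = 4761 ≡ 16
26^16 ≡ 16^2 = 256 ≡ 37
26^32 ≡ 37^2 = 1369 ≡ 55
26^64 ≡ 55^2 = 3025 ≡ 32
65 = 64 + 1, so 26^65 ≡ 32·26 ≡ 29 (mod 73)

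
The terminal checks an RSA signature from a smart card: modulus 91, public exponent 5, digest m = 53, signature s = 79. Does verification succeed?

s^5 mod 91 = 53
Since 53 equals the digest 53, verification succeeds.

passes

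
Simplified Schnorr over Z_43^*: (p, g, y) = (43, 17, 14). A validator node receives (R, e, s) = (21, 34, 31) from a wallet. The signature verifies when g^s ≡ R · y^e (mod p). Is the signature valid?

g^s mod p:
17^31 mod 43 = 9
R · y^e mod p:
14^34 mod 43 = 25
21·25 = 525 ≡ 9 (mod 43)
9 ≡ 9 (mod 43); signature holds.

valid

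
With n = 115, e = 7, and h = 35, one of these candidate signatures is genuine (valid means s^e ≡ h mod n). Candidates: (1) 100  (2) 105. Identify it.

1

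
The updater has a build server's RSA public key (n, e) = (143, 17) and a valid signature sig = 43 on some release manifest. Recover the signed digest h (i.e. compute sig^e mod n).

10

sig^2 ≡ 43^2 = 1849 ≡ 133
sig^4 ≡ 133^2 = 17689 ≡ 100
sig^8 ≡ 100^2 = 10000 ≡ 133
sig^16 ≡ 133^2 = 17689 ≡ 100
17 = 16 + 1, so sig^17 ≡ 100·43 ≡ 10 (mod 143)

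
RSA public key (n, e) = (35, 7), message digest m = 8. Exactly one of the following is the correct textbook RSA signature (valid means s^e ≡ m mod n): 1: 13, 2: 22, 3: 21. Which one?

2

Candidate 1: Squares mod 35: 13^1≡13, 13^2≡29, 13^4≡1; 7 = 4 + 2 + 1, so 13^7 ≡ 1·29·13 ≡ 27 (mod 35)
Candidate 2: Squares mod 35: 22^1≡22, 22^2≡29, 22^4≡1; 7 = 4 + 2 + 1, so 22^7 ≡ 1·29·22 ≡ 8 (mod 35)
  → matches m = 8
Candidate 3: Squares mod 35: 21^1≡21, 21^2≡21, 21^4≡21; 7 = 4 + 2 + 1, so 21^7 ≡ 21·21·21 ≡ 21 (mod 35)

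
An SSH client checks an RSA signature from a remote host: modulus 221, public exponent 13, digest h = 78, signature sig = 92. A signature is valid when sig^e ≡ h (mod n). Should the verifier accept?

sig^13 mod 221 = 40
40 ≠ 78, so verification fails.

reject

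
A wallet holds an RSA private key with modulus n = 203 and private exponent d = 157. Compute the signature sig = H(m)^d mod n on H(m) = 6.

13

(H(m))^2 ≡ 6^2 = 36
(H(m))^4 ≡ 36^2 = 1296 ≡ 78
(H(m))^8 ≡ 78^2 = 6084 ≡ 197
(H(m))^16 ≡ 197^2 = 38809 ≡ 36
(H(m))^32 ≡ 36^2 = 1296 ≡ 78
(H(m))^64 ≡ 78^2 = 6084 ≡ 197
(H(m))^128 ≡ 197^2 = 38809 ≡ 36
157 = 128 + 16 + 8 + 4 + 1, so (H(m))^157 ≡ 36·36·197·78·6 ≡ 13 (mod 203)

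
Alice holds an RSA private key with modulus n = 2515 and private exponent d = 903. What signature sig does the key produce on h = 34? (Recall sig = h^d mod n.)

h^2 ≡ 34^2 = 1156
h^4 ≡ 1156^2 = 1336336 ≡ 871
h^8 ≡ 871^2 = 758641 ≡ 1626
h^16 ≡ 1626^2 = 2643876 ≡ 611
h^32 ≡ 611^2 = 373321 ≡ 1101
h^64 ≡ 1101^2 = 1212201 ≡ 2486
h^128 ≡ 2486^2 = 6180196 ≡ 841
h^256 ≡ 841^2 = 707281 ≡ 566
h^512 ≡ 566^2 = 320356 ≡ 951
903 = 512 + 256 + 128 + 4 + 2 + 1, so h^903 ≡ 951·566·841·871·1156·34 ≡ 1224 (mod 2515)

1224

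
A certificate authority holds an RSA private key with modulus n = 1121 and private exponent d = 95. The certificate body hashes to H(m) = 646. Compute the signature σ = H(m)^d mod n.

Squares mod 1121: (H(m))^1≡646, (H(m))^2≡304, (H(m))^4≡494, (H(m))^8≡779, (H(m))^16≡380, (H(m))^32≡912, (H(m))^64≡1083
95 = 64 + 16 + 8 + 4 + 2 + 1, so (H(m))^95 ≡ 1083·380·779·494·304·646 ≡ 342 (mod 1121)

342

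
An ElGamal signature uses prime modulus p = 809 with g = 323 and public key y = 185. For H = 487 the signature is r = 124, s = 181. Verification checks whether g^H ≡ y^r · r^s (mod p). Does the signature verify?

verifies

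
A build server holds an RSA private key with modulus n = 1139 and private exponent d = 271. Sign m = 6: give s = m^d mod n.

479

Squares mod 1139: m^1≡6, m^2≡36, m^4≡157, m^8≡730, m^16≡987, m^32≡324, m^64≡188, m^128≡35, m^256≡86
271 = 256 + 8 + 4 + 2 + 1, so m^271 ≡ 86·730·157·36·6 ≡ 479 (mod 1139)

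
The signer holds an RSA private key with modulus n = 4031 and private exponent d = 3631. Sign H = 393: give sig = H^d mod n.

H^2 ≡ 393^2 = 154449 ≡ 1271
H^4 ≡ 1271^2 = 1615441 ≡ 3041
H^8 ≡ 3041^2 = 9247681 ≡ 567
H^16 ≡ 567^2 = 321489 ≡ 3040
H^32 ≡ 3040^2 = 9241600 ≡ 2548
H^64 ≡ 2548^2 = 6492304 ≡ 2394
H^128 ≡ 2394^2 = 5731236 ≡ 3185
H^256 ≡ 3185^2 = 10144225 ≡ 2229
H^512 ≡ 2229^2 = 4968441 ≡ 2249
H^1024 ≡ 2249^2 = 5058001 ≡ 3127
H^2048 ≡ 3127^2 = 9778129 ≡ 2954
3631 = 2048 + 1024 + 512 + 32 + 8 + 4 + 2 + 1, so H^3631 ≡ 2954·3127·2249·2548·567·3041·1271·393 ≡ 3706 (mod 4031)

3706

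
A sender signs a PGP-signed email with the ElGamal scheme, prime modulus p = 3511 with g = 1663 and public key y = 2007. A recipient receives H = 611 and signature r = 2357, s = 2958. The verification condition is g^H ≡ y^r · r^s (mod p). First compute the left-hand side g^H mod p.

1663^611 mod 3511 = 3381

3381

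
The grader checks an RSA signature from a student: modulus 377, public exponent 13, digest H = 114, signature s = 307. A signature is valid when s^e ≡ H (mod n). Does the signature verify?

does not verify

s^2 ≡ 307^2 = 94249 ≡ 376
s^4 ≡ 376^2 = 141376 ≡ 1
s^8 ≡ 1^2 = 1
13 = 8 + 4 + 1, so s^13 ≡ 1·1·307 ≡ 307 (mod 377)
The recovered value 307 does not match the digest 114.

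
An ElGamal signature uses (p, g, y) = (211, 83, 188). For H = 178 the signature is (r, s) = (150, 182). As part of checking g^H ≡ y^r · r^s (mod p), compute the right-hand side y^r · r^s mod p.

134

Squares mod 211: 188^1≡188, 188^2≡107, 188^4≡55, 188^8≡71, 188^16≡188, 188^32≡107, 188^64≡55, 188^128≡71
150 = 128 + 16 + 4 + 2, so 188^150 ≡ 71·188·55·107 ≡ 1 (mod 211)
Squares mod 211: 150^1≡150, 150^2≡134, 150^4≡21, 150^8≡19, 150^16≡150, 150^32≡134, 150^64≡21, 150^128≡19
182 = 128 + 32 + 16 + 4 + 2, so 150^182 ≡ 19·134·150·21·134 ≡ 134 (mod 211)
y^r · r^s ≡ 1·134 = 134 ≡ 134 (mod 211)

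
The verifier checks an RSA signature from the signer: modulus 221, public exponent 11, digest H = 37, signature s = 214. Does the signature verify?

verifies

Squares mod 221: s^1≡214, s^2≡49, s^4≡191, s^8≡16
11 = 8 + 2 + 1, so s^11 ≡ 16·49·214 ≡ 37 (mod 221)
s^11 mod 221 = 37 matches H.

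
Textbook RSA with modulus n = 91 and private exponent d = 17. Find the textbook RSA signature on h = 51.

25

Squares mod 91: h^1≡51, h^2≡53, h^4≡79, h^8≡53, h^16≡79
17 = 16 + 1, so h^17 ≡ 79·51 ≡ 25 (mod 91)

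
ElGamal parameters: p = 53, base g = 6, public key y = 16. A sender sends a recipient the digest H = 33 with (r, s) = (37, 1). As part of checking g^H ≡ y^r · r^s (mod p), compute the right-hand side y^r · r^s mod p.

43

16^37 mod 53 = 47
37^1 mod 53 = 37
y^r · r^s ≡ 47·37 = 1739 ≡ 43 (mod 53)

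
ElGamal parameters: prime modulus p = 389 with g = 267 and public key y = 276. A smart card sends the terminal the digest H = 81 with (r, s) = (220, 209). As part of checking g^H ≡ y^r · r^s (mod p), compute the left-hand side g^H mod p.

211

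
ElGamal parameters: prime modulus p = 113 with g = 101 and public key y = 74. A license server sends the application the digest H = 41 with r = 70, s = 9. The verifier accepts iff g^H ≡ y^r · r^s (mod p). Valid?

Left side g^H mod p:
Squares mod 113: 101^1≡101, 101^2≡31, 101^4≡57, 101^8≡85, 101^16≡106, 101^32≡49
41 = 32 + 8 + 1, so 101^41 ≡ 49·85·101 ≡ 79 (mod 113)
Right side y^r · r^s mod p:
Squares mod 113: 74^1≡74, 74^2≡52, 74^4≡105, 74^8≡64, 74^16≡28, 74^32≡106, 74^64≡49
70 = 64 + 4 + 2, so 74^70 ≡ 49·105·52 ≡ 69 (mod 113)
Squares mod 113: 70^1≡70, 70^2≡41, 70^4≡99, 70^8≡83
9 = 8 + 1, so 70^9 ≡ 83·70 ≡ 47 (mod 113)
69·47 = 3243 ≡ 79 (mod 113)
79 ≡ 79 (mod 113), so the signature is genuine.

yes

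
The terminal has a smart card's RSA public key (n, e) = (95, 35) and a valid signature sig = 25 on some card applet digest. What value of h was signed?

35

sig^2 ≡ 25^2 = 625 ≡ 55
sig^4 ≡ 55^2 = 3025 ≡ 80
sig^8 ≡ 80^2 = 6400 ≡ 35
sig^16 ≡ 35^2 = 1225 ≡ 85
sig^32 ≡ 85^2 = 7225 ≡ 5
35 = 32 + 2 + 1, so sig^35 ≡ 5·55·25 ≡ 35 (mod 95)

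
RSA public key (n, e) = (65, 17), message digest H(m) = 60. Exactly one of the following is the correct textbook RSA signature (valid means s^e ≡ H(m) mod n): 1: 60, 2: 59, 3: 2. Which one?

Candidate 1: Squares mod 65: 60^1≡60, 60^2≡25, 60^4≡40, 60^8≡40, 60^16≡40; 17 = 16 + 1, so 60^17 ≡ 40·60 ≡ 60 (mod 65)
  → matches H(m) = 60
Candidate 2: Squares mod 65: 59^1≡59, 59^2≡36, 59^4≡61, 59^8≡16, 59^16≡61; 17 = 16 + 1, so 59^17 ≡ 61·59 ≡ 24 (mod 65)
Candidate 3: Squares mod 65: 2^1≡2, 2^2≡4, 2^4≡16, 2^8≡61, 2^16≡16; 17 = 16 + 1, so 2^17 ≡ 16·2 ≡ 32 (mod 65)

1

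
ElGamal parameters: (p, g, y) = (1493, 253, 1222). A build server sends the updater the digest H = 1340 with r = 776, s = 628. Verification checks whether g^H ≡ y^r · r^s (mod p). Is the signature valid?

Left side g^H mod p:
Squares mod 1493: 253^1≡253, 253^2≡1303, 253^4≡268, 253^8≡160, 253^16≡219, 253^32≡185, 253^64≡1379, 253^128≡1052, 253^256≡391, 253^512≡595, 253^1024≡184
1340 = 1024 + 256 + 32 + 16 + 8 + 4, so 253^1340 ≡ 184·391·185·219·160·268 ≡ 282 (mod 1493)
Right side y^r · r^s mod p:
Squares mod 1493: 1222^1≡1222, 1222^2≡284, 1222^4≡34, 1222^8≡1156, 1222^16≡101, 1222^32≡1243, 1222^64≡1287, 1222^128≡632, 1222^256≡793, 1222^512≡296
776 = 512 + 256 + 8, so 1222^776 ≡ 296·793·1156 ≡ 283 (mod 1493)
Squares mod 1493: 776^1≡776, 776^2≡497, 776^4≡664, 776^8≡461, 776^16≡515, 776^32≡964, 776^64≡650, 776^128≡1474, 776^256≡361, 776^512≡430
628 = 512 + 64 + 32 + 16 + 4, so 776^628 ≡ 430·650·964·515·664 ≡ 671 (mod 1493)
283·671 = 189893 ≡ 282 (mod 1493)
282 ≡ 282 (mod 1493), so the signature is genuine.

valid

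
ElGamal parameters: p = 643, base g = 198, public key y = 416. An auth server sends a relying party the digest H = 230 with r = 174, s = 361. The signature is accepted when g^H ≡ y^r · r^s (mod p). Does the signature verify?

Left side g^H mod p:
Squares mod 643: 198^1≡198, 198^2≡624, 198^4≡361, 198^8≡435, 198^16≡183, 198^32≡53, 198^64≡237, 198^128≡228
230 = 128 + 64 + 32 + 4 + 2, so 198^230 ≡ 228·237·53·361·624 ≡ 219 (mod 643)
Right side y^r · r^s mod p:
Squares mod 643: 416^1≡416, 416^2≡89, 416^4≡205, 416^8≡230, 416^16≡174, 416^32≡55, 416^64≡453, 416^128≡92
174 = 128 + 32 + 8 + 4 + 2, so 416^174 ≡ 92·55·230·205·89 ≡ 486 (mod 643)
Squares mod 643: 174^1≡174, 174^2≡55, 174^4≡453, 174^8≡92, 174^16≡105, 174^32≡94, 174^64≡477, 174^128≡550, 174^256≡290
361 = 256 + 64 + 32 + 8 + 1, so 174^361 ≡ 290·477·94·92·174 ≡ 289 (mod 643)
486·289 = 140454 ≡ 280 (mod 643)
219 ≠ 280, so verification fails.

does not verify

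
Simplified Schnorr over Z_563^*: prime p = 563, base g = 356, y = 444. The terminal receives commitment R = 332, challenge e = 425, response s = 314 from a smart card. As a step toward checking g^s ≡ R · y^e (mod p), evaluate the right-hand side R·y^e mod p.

444^2 = 197136 ≡ 86
444^4 ≡ 86^2 = 7396 ≡ 77
444^8 ≡ 77^2 = 5929 ≡ 299
444^16 ≡ 299^2 = 89401 ≡ 447
444^32 ≡ 447^2 = 199809 ≡ 507
444^64 ≡ 507^2 = 257049 ≡ 321
444^128 ≡ 321^2 = 103041 ≡ 12
444^256 ≡ 12^2 = 144
425 = 256 + 128 + 32 + 8 + 1, so 444^425 ≡ 144·12·507·299·444 ≡ 266 (mod 563)
R · y^e ≡ 332·266 = 88312 ≡ 484 (mod 563)

484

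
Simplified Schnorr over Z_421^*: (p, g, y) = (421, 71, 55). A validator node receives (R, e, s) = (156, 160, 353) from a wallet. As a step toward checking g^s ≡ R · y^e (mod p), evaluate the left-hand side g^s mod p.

43

71^2 = 5041 ≡ 410
71^4 ≡ 410^2 = 168100 ≡ 121
71^8 ≡ 121^2 = 14641 ≡ 327
71^16 ≡ 327^2 = 106929 ≡ 416
71^32 ≡ 416^2 = 173056 ≡ 25
71^64 ≡ 25^2 = 625 ≡ 204
71^128 ≡ 204^2 = 41616 ≡ 358
71^256 ≡ 358^2 = 128164 ≡ 180
353 = 256 + 64 + 32 + 1, so 71^353 ≡ 180·204·25·71 ≡ 43 (mod 421)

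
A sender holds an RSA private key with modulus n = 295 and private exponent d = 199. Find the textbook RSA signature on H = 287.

203

Squares mod 295: H^1≡287, H^2≡64, H^4≡261, H^8≡271, H^16≡281, H^32≡196, H^64≡66, H^128≡226
199 = 128 + 64 + 4 + 2 + 1, so H^199 ≡ 226·66·261·64·287 ≡ 203 (mod 295)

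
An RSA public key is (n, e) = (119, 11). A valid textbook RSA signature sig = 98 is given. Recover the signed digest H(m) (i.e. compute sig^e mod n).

21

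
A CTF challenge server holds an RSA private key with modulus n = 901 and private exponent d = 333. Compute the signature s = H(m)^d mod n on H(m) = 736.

258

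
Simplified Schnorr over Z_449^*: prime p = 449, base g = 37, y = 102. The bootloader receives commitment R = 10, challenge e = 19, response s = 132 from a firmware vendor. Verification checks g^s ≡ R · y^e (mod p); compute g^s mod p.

37^2 = 1369 ≡ 22
37^4 ≡ 22^2 = 484 ≡ 35
37^8 ≡ 35^2 = 1225 ≡ 327
37^16 ≡ 327^2 = 106929 ≡ 67
37^32 ≡ 67^2 = 4489 ≡ 448
37^64 ≡ 448^2 = 200704 ≡ 1
37^128 ≡ 1^2 = 1
132 = 128 + 4, so 37^132 ≡ 1·35 ≡ 35 (mod 449)

35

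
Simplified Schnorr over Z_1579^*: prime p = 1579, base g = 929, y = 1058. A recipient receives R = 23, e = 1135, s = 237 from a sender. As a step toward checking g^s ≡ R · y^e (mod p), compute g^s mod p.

884

Squares mod 1579: 929^1≡929, 929^2≡907, 929^4≡1569, 929^8≡100, 929^16≡526, 929^32≡351, 929^64≡39, 929^128≡1521
237 = 128 + 64 + 32 + 8 + 4 + 1, so 929^237 ≡ 1521·39·351·100·1569·929 ≡ 884 (mod 1579)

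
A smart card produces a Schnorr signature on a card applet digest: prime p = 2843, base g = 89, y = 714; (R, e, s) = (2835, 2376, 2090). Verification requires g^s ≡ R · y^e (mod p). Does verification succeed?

g^s mod p:
Squares mod 2843: 89^1≡89, 89^2≡2235, 89^4≡74, 89^8≡2633, 89^16≡1455, 89^32≡1833, 89^64≡2306, 89^128≡1226, 89^256≡1972, 89^512≡2403, 89^1024≡276, 89^2048≡2258
2090 = 2048 + 32 + 8 + 2, so 89^2090 ≡ 2258·1833·2633·2235 ≡ 878 (mod 2843)
R · y^e mod p:
Squares mod 2843: 714^1≡714, 714^2≡899, 714^4≡789, 714^8≡2747, 714^16≡687, 714^32≡31, 714^64≡961, 714^128≡2389, 714^256≡1420, 714^512≡713, 714^1024≡2315, 714^2048≡170
2376 = 2048 + 256 + 64 + 8, so 714^2376 ≡ 170·1420·961·2747 ≡ 2298 (mod 2843)
2835·2298 = 6514830 ≡ 1517 (mod 2843)
878 ≠ 1517; the check fails.

fails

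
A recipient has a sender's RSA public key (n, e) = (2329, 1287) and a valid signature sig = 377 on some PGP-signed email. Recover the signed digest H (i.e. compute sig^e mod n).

sig^1287 mod 2329 = 1983

1983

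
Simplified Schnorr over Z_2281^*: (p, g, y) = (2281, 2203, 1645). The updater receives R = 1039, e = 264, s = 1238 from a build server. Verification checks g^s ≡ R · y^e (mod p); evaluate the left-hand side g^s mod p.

1783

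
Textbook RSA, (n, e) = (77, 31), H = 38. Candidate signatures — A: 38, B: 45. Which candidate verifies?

A

Candidate A: 38^2 = 1444 ≡ 58; 38^4 ≡ 58^2 = 3364 ≡ 53; 38^8 ≡ 53^2 = 2809 ≡ 37; 38^16 ≡ 37^2 = 1369 ≡ 60; 31 = 16 + 8 + 4 + 2 + 1, so 38^31 ≡ 60·37·53·58·38 ≡ 38 (mod 77)
  → matches H = 38
Candidate B: 45^2 = 2025 ≡ 23; 45^4 ≡ 23^2 = 529 ≡ 67; 45^8 ≡ 67^2 = 4489 ≡ 23; 45^16 ≡ 23^2 = 529 ≡ 67; 31 = 16 + 8 + 4 + 2 + 1, so 45^31 ≡ 67·23·67·23·45 ≡ 45 (mod 77)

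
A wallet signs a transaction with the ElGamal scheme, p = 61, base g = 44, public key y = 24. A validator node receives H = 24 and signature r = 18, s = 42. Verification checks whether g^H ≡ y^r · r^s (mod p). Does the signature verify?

verifies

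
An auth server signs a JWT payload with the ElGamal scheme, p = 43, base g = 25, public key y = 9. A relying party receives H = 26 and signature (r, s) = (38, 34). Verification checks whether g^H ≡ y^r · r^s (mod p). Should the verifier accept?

Left side g^H mod p:
Squares mod 43: 25^1≡25, 25^2≡23, 25^4≡13, 25^8≡40, 25^16≡9
26 = 16 + 8 + 2, so 25^26 ≡ 9·40·23 ≡ 24 (mod 43)
Right side y^r · r^s mod p:
Squares mod 43: 9^1≡9, 9^2≡38, 9^4≡25, 9^8≡23, 9^16≡13, 9^32≡40
38 = 32 + 4 + 2, so 9^38 ≡ 40·25·38 ≡ 31 (mod 43)
Squares mod 43: 38^1≡38, 38^2≡25, 38^4≡23, 38^8≡13, 38^16≡40, 38^32≡9
34 = 32 + 2, so 38^34 ≡ 9·25 ≡ 10 (mod 43)
31·10 = 310 ≡ 9 (mod 43)
24 ≠ 9, so verification fails.

reject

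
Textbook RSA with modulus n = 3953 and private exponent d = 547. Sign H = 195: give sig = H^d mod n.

940

Squares mod 3953: H^1≡195, H^2≡2448, H^4≡3909, H^8≡1936, H^16≡652, H^32≡2133, H^64≡3739, H^128≡2313, H^256≡1560, H^512≡2505
547 = 512 + 32 + 2 + 1, so H^547 ≡ 2505·2133·2448·195 ≡ 940 (mod 3953)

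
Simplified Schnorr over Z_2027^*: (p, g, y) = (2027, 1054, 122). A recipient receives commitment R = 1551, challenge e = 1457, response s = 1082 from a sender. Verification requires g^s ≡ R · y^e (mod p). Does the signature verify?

does not verify

g^s mod p:
1054^2 = 1110916 ≡ 120
1054^4 ≡ 120^2 = 14400 ≡ 211
1054^8 ≡ 211^2 = 44521 ≡ 1954
1054^16 ≡ 1954^2 = 3818116 ≡ 1275
1054^32 ≡ 1275^2 = 1625625 ≡ 1998
1054^64 ≡ 1998^2 = 3992004 ≡ 841
1054^128 ≡ 841^2 = 707281 ≡ 1885
1054^256 ≡ 1885^2 = 3553225 ≡ 1921
1054^512 ≡ 1921^2 = 3690241 ≡ 1101
1054^1024 ≡ 1101^2 = 1212201 ≡ 55
1082 = 1024 + 32 + 16 + 8 + 2, so 1054^1082 ≡ 55·1998·1275·1954·120 ≡ 1990 (mod 2027)
R · y^e mod p:
122^2 = 14884 ≡ 695
122^4 ≡ 695^2 = 483025 ≡ 599
122^8 ≡ 599^2 = 358801 ≡ 22
122^16 ≡ 22^2 = 484
122^32 ≡ 484^2 = 234256 ≡ 1151
122^64 ≡ 1151^2 = 1324801 ≡ 1170
122^128 ≡ 1170^2 = 1368900 ≡ 675
122^256 ≡ 675^2 = 455625 ≡ 1577
122^512 ≡ 1577^2 = 2486929 ≡ 1827
122^1024 ≡ 1827^2 = 3337929 ≡ 1487
1457 = 1024 + 256 + 128 + 32 + 16 + 1, so 122^1457 ≡ 1487·1577·675·1151·484·122 ≡ 348 (mod 2027)
1551·348 = 539748 ≡ 566 (mod 2027)
1990 ≠ 566; the check fails.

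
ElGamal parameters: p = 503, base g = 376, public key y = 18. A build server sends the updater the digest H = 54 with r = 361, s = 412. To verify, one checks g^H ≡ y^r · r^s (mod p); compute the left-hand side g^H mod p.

376^54 mod 503 = 26

26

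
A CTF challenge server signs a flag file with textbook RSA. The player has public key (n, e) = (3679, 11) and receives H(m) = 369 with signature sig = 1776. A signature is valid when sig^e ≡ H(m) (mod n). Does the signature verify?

sig^2 ≡ 1776^2 = 3154176 ≡ 1273
sig^4 ≡ 1273^2 = 1620529 ≡ 1769
sig^8 ≡ 1769^2 = 3129361 ≡ 2211
11 = 8 + 2 + 1, so sig^11 ≡ 2211·1273·1776 ≡ 369 (mod 3679)
Since 369 equals the digest 369, verification succeeds.

verifies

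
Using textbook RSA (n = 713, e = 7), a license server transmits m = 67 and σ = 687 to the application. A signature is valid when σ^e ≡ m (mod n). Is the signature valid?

valid

σ^2 ≡ 687^2 = 471969 ≡ 676
σ^4 ≡ 676^2 = 456976 ≡ 656
7 = 4 + 2 + 1, so σ^7 ≡ 656·676·687 ≡ 67 (mod 713)
σ^7 mod 713 = 67 matches m.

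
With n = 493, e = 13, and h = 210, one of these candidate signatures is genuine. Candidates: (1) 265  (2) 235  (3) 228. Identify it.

3

Candidate 1: Squares mod 493: 265^1≡265, 265^2≡219, 265^4≡140, 265^8≡373; 13 = 8 + 4 + 1, so 265^13 ≡ 373·140·265 ≡ 283 (mod 493)
Candidate 2: Squares mod 493: 235^1≡235, 235^2≡9, 235^4≡81, 235^8≡152; 13 = 8 + 4 + 1, so 235^13 ≡ 152·81·235 ≡ 396 (mod 493)
Candidate 3: Squares mod 493: 228^1≡228, 228^2≡219, 228^4≡140, 228^8≡373; 13 = 8 + 4 + 1, so 228^13 ≡ 373·140·228 ≡ 210 (mod 493)
  → matches h = 210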